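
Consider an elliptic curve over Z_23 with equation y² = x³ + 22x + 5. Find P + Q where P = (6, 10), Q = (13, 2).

(10, 11)

(6, 10) + (13, 2). λ = (2 - 10)/(13 - 6) ≡ 15/7 mod 23. 7⁻¹ ≡ 10 (mod 23), so λ ≡ 12.
  x = λ² - 6 - 13 = 144 - 19 ≡ 10; y = λ·(6 - 10) - 10 ≡ 11. → (10, 11)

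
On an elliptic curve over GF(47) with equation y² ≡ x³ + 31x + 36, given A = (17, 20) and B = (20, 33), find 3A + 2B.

First 3A:
Repeated addition: build up to 3A.
2A: tangent at (17, 20): λ = (3·17² + 31)/(2·20) ≡ 5/40. 40⁻¹ ≡ 20 (mod 47), so λ ≡ 5·20 ≡ 6.
  x = λ² - 17 - 17 = 36 - 34 ≡ 2; y = λ·(17 - 2) - 20 ≡ 23. → (2, 23)
3A: (2, 23) + (17, 20). λ = (20 - 23)/(17 - 2) ≡ 44/15 mod 47. 15⁻¹ ≡ 22 (mod 47), so λ ≡ 28.
  x = λ² - 2 - 17 = 784 - 19 ≡ 13; y = λ·(2 - 13) - 23 ≡ 45. → (13, 45)
3A = (13, 45).
Next 2B:
Repeated addition: build up to 2B.
2B: tangent at (20, 33): λ = (3·20² + 31)/(2·33) ≡ 9/19. 19⁻¹ ≡ 5 (mod 47), so λ ≡ 9·5 ≡ 45.
  x = λ² - 20 - 20 = 2025 - 40 ≡ 11; y = λ·(20 - 11) - 33 ≡ 43. → (11, 43)
2B = (11, 43).
Finally 3A + 2B:
(13, 45) + (11, 43). λ = (43 - 45)/(11 - 13) ≡ 45/45 mod 47. 45⁻¹ ≡ 23 (mod 47) since 45·23 = 1035 ≡ 1, so λ ≡ 1.
  x = λ² - 13 - 11 = 1 - 24 ≡ 24; y = λ·(13 - 24) - 45 ≡ 38. → (24, 38)

(24, 38)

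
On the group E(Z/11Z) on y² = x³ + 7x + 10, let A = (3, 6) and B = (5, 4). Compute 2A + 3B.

First 2A:
Repeated addition: build up to 2A.
2A: tangent at (3, 6): λ = (3·3² + 7)/(2·6) ≡ 1/1. 1⁻¹ ≡ 1 (mod 11), so λ ≡ 1·1 ≡ 1.
  x = λ² - 3 - 3 = 1 - 6 ≡ 6; y = λ·(3 - 6) - 6 ≡ 2. → (6, 2)
2A = (6, 2).
Next 3B:
Repeated addition: build up to 3B.
2B: tangent at (5, 4): λ = (3·5² + 7)/(2·4) ≡ 5/8. 8⁻¹ ≡ 7 (mod 11), so λ ≡ 5·7 ≡ 2.
  x = λ² - 5 - 5 = 4 - 10 ≡ 5; y = λ·(5 - 5) - 4 ≡ 7. → (5, 7)
3B: (5, 7) + (5, 4): same x and y₁ ≡ -y₂, so the sum is O.
3B = O.
Finally 2A + 3B:
(6, 2) + O = (6, 2) (identity).

(6, 2)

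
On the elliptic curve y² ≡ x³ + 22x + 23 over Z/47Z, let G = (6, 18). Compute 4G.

Repeated addition: build up to 4G.
2G: tangent at (6, 18): λ = (3·6² + 22)/(2·18) ≡ 36/36. 36⁻¹ ≡ 17 (mod 47) since 36·17 = 612 ≡ 1, so λ ≡ 36·17 ≡ 1.
  x = λ² - 6 - 6 = 1 - 12 ≡ 36; y = λ·(6 - 36) - 18 ≡ 46. → (36, 46)
3G: (36, 46) + (6, 18). λ = (18 - 46)/(6 - 36) ≡ 19/17 mod 47. 17⁻¹ ≡ 36 (mod 47), so λ ≡ 26.
  x = λ² - 36 - 6 = 676 - 42 ≡ 23; y = λ·(36 - 23) - 46 ≡ 10. → (23, 10)
4G: (23, 10) + (6, 18). λ = (18 - 10)/(6 - 23) ≡ 8/30 mod 47. 30⁻¹ ≡ 11 (mod 47), so λ ≡ 41.
  x = λ² - 23 - 6 = 1681 - 29 ≡ 7; y = λ·(23 - 7) - 10 ≡ 35. → (7, 35)

(7, 35)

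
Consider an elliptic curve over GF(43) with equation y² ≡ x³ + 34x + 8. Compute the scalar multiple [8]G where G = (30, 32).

Double-and-add on 8 = (1000)₂. Start with G = (30, 32) for the leading 1-bit.
double: tangent at (30, 32): λ = (3·30² + 34)/(2·32) ≡ 25/21. 21⁻¹ ≡ 41 (mod 43), so λ ≡ 25·41 ≡ 36.
  x = λ² - 30 - 30 = 1296 - 60 ≡ 32; y = λ·(30 - 32) - 32 ≡ 25. → (32, 25)
double: tangent at (32, 25): λ = (3·32² + 34)/(2·25) ≡ 10/7. 7⁻¹ ≡ 37 (mod 43), so λ ≡ 10·37 ≡ 26.
  x = λ² - 32 - 32 = 676 - 64 ≡ 10; y = λ·(32 - 10) - 25 ≡ 31. → (10, 31)
double: tangent at (10, 31): λ = (3·10² + 34)/(2·31) ≡ 33/19. 19⁻¹ ≡ 34 (mod 43), so λ ≡ 33·34 ≡ 4.
  x = λ² - 10 - 10 = 16 - 20 ≡ 39; y = λ·(10 - 39) - 31 ≡ 25. → (39, 25)

(39, 25)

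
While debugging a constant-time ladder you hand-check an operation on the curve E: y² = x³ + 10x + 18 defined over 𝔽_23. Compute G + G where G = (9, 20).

(5, 3)

tangent at (9, 20): λ = (3·9² + 10)/(2·20) ≡ 0/17. 17⁻¹ ≡ 19 (mod 23), so λ ≡ 0·19 ≡ 0.
  x = λ² - 9 - 9 = 0 - 18 ≡ 5; y = λ·(9 - 5) - 20 ≡ 3. → (5, 3)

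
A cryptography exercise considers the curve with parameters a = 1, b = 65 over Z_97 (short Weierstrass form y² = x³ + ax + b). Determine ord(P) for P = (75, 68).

7

2P: tangent at (75, 68): λ = (3·75² + 1)/(2·68) ≡ 95/39. 39⁻¹ ≡ 5 (mod 97) since 39·5 = 195 ≡ 1, so λ ≡ 95·5 ≡ 87.
  x = λ² - 75 - 75 = 7569 - 150 ≡ 47; y = λ·(75 - 47) - 68 ≡ 40. → (47, 40)
3P: (47, 40) + (75, 68). λ = (68 - 40)/(75 - 47) ≡ 28/28 mod 97. 28⁻¹ ≡ 52 (mod 97), so λ ≡ 1.
  x = λ² - 47 - 75 = 1 - 122 ≡ 73; y = λ·(47 - 73) - 40 ≡ 31. → (73, 31)
4P: (73, 31) + (75, 68). λ = (68 - 31)/(75 - 73) ≡ 37/2 mod 97. 2⁻¹ ≡ 49 (mod 97), so λ ≡ 67.
  x = λ² - 73 - 75 = 4489 - 148 ≡ 73; y = λ·(73 - 73) - 31 ≡ 66. → (73, 66)
5P: (73, 66) + (75, 68). λ = (68 - 66)/(75 - 73) ≡ 2/2 mod 97. 2⁻¹ ≡ 49 (mod 97), so λ ≡ 1.
  x = λ² - 73 - 75 = 1 - 148 ≡ 47; y = λ·(73 - 47) - 66 ≡ 57. → (47, 57)
6P: (47, 57) + (75, 68). λ = (68 - 57)/(75 - 47) ≡ 11/28 mod 97. 28⁻¹ ≡ 52 (mod 97), so λ ≡ 87.
  x = λ² - 47 - 75 = 7569 - 122 ≡ 75; y = λ·(47 - 75) - 57 ≡ 29. → (75, 29)
7P: (75, 29) + (75, 68): same x and y₁ ≡ -y₂, so the sum is ∞.
7P = ∞, so the order is 7.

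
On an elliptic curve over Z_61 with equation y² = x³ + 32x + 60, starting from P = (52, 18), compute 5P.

(45, 24)

Double-and-add on 5 = (101)₂. Start with P = (52, 18) for the leading 1-bit.
double: tangent at (52, 18): λ = (3·52² + 32)/(2·18) ≡ 31/36. 36⁻¹ ≡ 39 (mod 61) since 36·39 = 1404 ≡ 1, so λ ≡ 31·39 ≡ 50.
  x = λ² - 52 - 52 = 2500 - 104 ≡ 17; y = λ·(52 - 17) - 18 ≡ 24. → (17, 24)
double: tangent at (17, 24): λ = (3·17² + 32)/(2·24) ≡ 45/48. 48⁻¹ ≡ 14 (mod 61) since 48·14 = 672 ≡ 1, so λ ≡ 45·14 ≡ 20.
  x = λ² - 17 - 17 = 400 - 34 ≡ 0; y = λ·(17 - 0) - 24 ≡ 11. → (0, 11)
add P: (0, 11) + (52, 18). λ = (18 - 11)/(52 - 0) ≡ 7/52 mod 61. 52⁻¹ ≡ 27 (mod 61), so λ ≡ 6.
  x = λ² - 0 - 52 = 36 - 52 ≡ 45; y = λ·(0 - 45) - 11 ≡ 24. → (45, 24)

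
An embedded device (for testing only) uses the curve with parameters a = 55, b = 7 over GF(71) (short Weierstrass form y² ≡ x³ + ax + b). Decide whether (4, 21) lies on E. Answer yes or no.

no

y² = 21² ≡ 15; x³ + 55x + 7 = 291 ≡ 7 (mod 71). 15 ≠ 7.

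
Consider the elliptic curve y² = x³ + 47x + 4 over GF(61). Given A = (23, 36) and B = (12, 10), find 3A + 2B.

First 3A:
Repeated addition: build up to 3A.
2A: tangent at (23, 36): λ = (3·23² + 47)/(2·36) ≡ 48/11. 11⁻¹ ≡ 50 (mod 61), so λ ≡ 48·50 ≡ 21.
  x = λ² - 23 - 23 = 441 - 46 ≡ 29; y = λ·(23 - 29) - 36 ≡ 21. → (29, 21)
3A: (29, 21) + (23, 36). λ = (36 - 21)/(23 - 29) ≡ 15/55 mod 61. 55⁻¹ ≡ 10 (mod 61), so λ ≡ 28.
  x = λ² - 29 - 23 = 784 - 52 ≡ 0; y = λ·(29 - 0) - 21 ≡ 59. → (0, 59)
3A = (0, 59).
Next 2B:
Repeated addition: build up to 2B.
2B: tangent at (12, 10): λ = (3·12² + 47)/(2·10) ≡ 52/20. 20⁻¹ ≡ 58 (mod 61) since 20·58 = 1160 ≡ 1, so λ ≡ 52·58 ≡ 27.
  x = λ² - 12 - 12 = 729 - 24 ≡ 34; y = λ·(12 - 34) - 10 ≡ 6. → (34, 6)
2B = (34, 6).
Finally 3A + 2B:
(0, 59) + (34, 6). λ = (6 - 59)/(34 - 0) ≡ 8/34 mod 61. 34⁻¹ ≡ 9 (mod 61) since 34·9 = 306 ≡ 1, so λ ≡ 11.
  x = λ² - 0 - 34 = 121 - 34 ≡ 26; y = λ·(0 - 26) - 59 ≡ 21. → (26, 21)

(26, 21)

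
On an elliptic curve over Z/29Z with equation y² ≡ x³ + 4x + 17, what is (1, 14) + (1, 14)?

(18, 18)

tangent at (1, 14): λ = (3·1² + 4)/(2·14) ≡ 7/28. 28⁻¹ ≡ 28 (mod 29), so λ ≡ 7·28 ≡ 22.
  x = λ² - 1 - 1 = 484 - 2 ≡ 18; y = λ·(1 - 18) - 14 ≡ 18. → (18, 18)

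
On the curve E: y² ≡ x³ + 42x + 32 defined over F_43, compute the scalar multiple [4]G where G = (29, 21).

(35, 42)

Repeated addition: build up to 4G.
2G: tangent at (29, 21): λ = (3·29² + 42)/(2·21) ≡ 28/42. 42⁻¹ ≡ 42 (mod 43) since 42·42 = 1764 ≡ 1, so λ ≡ 28·42 ≡ 15.
  x = λ² - 29 - 29 = 225 - 58 ≡ 38; y = λ·(29 - 38) - 21 ≡ 16. → (38, 16)
3G: (38, 16) + (29, 21). λ = (21 - 16)/(29 - 38) ≡ 5/34 mod 43. 34⁻¹ ≡ 19 (mod 43), so λ ≡ 9.
  x = λ² - 38 - 29 = 81 - 67 ≡ 14; y = λ·(38 - 14) - 16 ≡ 28. → (14, 28)
4G: (14, 28) + (29, 21). λ = (21 - 28)/(29 - 14) ≡ 36/15 mod 43. 15⁻¹ ≡ 23 (mod 43) since 15·23 = 345 ≡ 1, so λ ≡ 11.
  x = λ² - 14 - 29 = 121 - 43 ≡ 35; y = λ·(14 - 35) - 28 ≡ 42. → (35, 42)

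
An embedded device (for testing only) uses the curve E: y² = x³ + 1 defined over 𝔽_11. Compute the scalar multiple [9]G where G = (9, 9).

(5, 4)

Double-and-add on 9 = (1001)₂. Start with G = (9, 9) for the leading 1-bit.
double: tangent at (9, 9): λ = (3·9² + 0)/(2·9) ≡ 1/7. 7⁻¹ ≡ 8 (mod 11), so λ ≡ 1·8 ≡ 8.
  x = λ² - 9 - 9 = 64 - 18 ≡ 2; y = λ·(9 - 2) - 9 ≡ 3. → (2, 3)
double: tangent at (2, 3): λ = (3·2² + 0)/(2·3) ≡ 1/6. 6⁻¹ ≡ 2 (mod 11), so λ ≡ 1·2 ≡ 2.
  x = λ² - 2 - 2 = 4 - 4 ≡ 0; y = λ·(2 - 0) - 3 ≡ 1. → (0, 1)
double: tangent at (0, 1): λ = (3·0² + 0)/(2·1) ≡ 0/2. 2⁻¹ ≡ 6 (mod 11), so λ ≡ 0·6 ≡ 0.
  x = λ² - 0 - 0 = 0 - 0 ≡ 0; y = λ·(0 - 0) - 1 ≡ 10. → (0, 10)
add G: (0, 10) + (9, 9). λ = (9 - 10)/(9 - 0) ≡ 10/9 mod 11. 9⁻¹ ≡ 5 (mod 11) since 9·5 = 45 ≡ 1, so λ ≡ 6.
  x = λ² - 0 - 9 = 36 - 9 ≡ 5; y = λ·(0 - 5) - 10 ≡ 4. → (5, 4)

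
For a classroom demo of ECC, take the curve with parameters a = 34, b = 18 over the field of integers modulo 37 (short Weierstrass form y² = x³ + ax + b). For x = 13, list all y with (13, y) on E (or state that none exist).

x³ + 34x + 18 = 2657 ≡ 30 (mod 37).
Square roots of 30 mod 37: 17 and 20 (since 17² = 289 ≡ 30).

17, 20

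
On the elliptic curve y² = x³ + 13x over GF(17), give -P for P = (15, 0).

(15, 0)

-(15, 0) = (15, -0 mod 17) = (15, 0).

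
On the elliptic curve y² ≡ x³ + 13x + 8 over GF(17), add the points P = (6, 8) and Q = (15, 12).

(6, 8) + (15, 12). λ = (12 - 8)/(15 - 6) ≡ 4/9 mod 17. 9⁻¹ ≡ 2 (mod 17), so λ ≡ 8.
  x = λ² - 6 - 15 = 64 - 21 ≡ 9; y = λ·(6 - 9) - 8 ≡ 2. → (9, 2)

(9, 2)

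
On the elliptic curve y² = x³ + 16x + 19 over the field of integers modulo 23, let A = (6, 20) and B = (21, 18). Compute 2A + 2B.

First 2A:
Repeated addition: build up to 2A.
2A: tangent at (6, 20): λ = (3·6² + 16)/(2·20) ≡ 9/17. 17⁻¹ ≡ 19 (mod 23) since 17·19 = 323 ≡ 1, so λ ≡ 9·19 ≡ 10.
  x = λ² - 6 - 6 = 100 - 12 ≡ 19; y = λ·(6 - 19) - 20 ≡ 11. → (19, 11)
2A = (19, 11).
Next 2B:
Repeated addition: build up to 2B.
2B: tangent at (21, 18): λ = (3·21² + 16)/(2·18) ≡ 5/13. 13⁻¹ ≡ 16 (mod 23), so λ ≡ 5·16 ≡ 11.
  x = λ² - 21 - 21 = 121 - 42 ≡ 10; y = λ·(21 - 10) - 18 ≡ 11. → (10, 11)
2B = (10, 11).
Finally 2A + 2B:
(19, 11) + (10, 11). λ = (11 - 11)/(10 - 19) ≡ 0/14 mod 23. 14⁻¹ ≡ 5 (mod 23) since 14·5 = 70 ≡ 1, so λ ≡ 0.
  x = λ² - 19 - 10 = 0 - 29 ≡ 17; y = λ·(19 - 17) - 11 ≡ 12. → (17, 12)

(17, 12)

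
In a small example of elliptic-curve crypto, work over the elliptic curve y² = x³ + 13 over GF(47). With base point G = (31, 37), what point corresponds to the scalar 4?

Repeated addition: build up to 4G.
2G: tangent at (31, 37): λ = (3·31² + 0)/(2·37) ≡ 16/27. 27⁻¹ ≡ 7 (mod 47) since 27·7 = 189 ≡ 1, so λ ≡ 16·7 ≡ 18.
  x = λ² - 31 - 31 = 324 - 62 ≡ 27; y = λ·(31 - 27) - 37 ≡ 35. → (27, 35)
3G: (27, 35) + (31, 37). λ = (37 - 35)/(31 - 27) ≡ 2/4 mod 47. 4⁻¹ ≡ 12 (mod 47) since 4·12 = 48 ≡ 1, so λ ≡ 24.
  x = λ² - 27 - 31 = 576 - 58 ≡ 1; y = λ·(27 - 1) - 35 ≡ 25. → (1, 25)
4G: (1, 25) + (31, 37). λ = (37 - 25)/(31 - 1) ≡ 12/30 mod 47. 30⁻¹ ≡ 11 (mod 47), so λ ≡ 38.
  x = λ² - 1 - 31 = 1444 - 32 ≡ 2; y = λ·(1 - 2) - 25 ≡ 31. → (2, 31)

(2, 31)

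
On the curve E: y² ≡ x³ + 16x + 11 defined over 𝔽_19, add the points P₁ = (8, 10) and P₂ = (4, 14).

(8, 10) + (4, 14). λ = (14 - 10)/(4 - 8) ≡ 4/15 mod 19. 15⁻¹ ≡ 14 (mod 19) since 15·14 = 210 ≡ 1, so λ ≡ 18.
  x = λ² - 8 - 4 = 324 - 12 ≡ 8; y = λ·(8 - 8) - 10 ≡ 9. → (8, 9)

(8, 9)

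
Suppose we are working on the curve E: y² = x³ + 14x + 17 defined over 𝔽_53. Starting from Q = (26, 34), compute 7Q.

(38, 6)

Double-and-add on 7 = (111)₂. Start with Q = (26, 34) for the leading 1-bit.
double: tangent at (26, 34): λ = (3·26² + 14)/(2·34) ≡ 28/15. 15⁻¹ ≡ 46 (mod 53), so λ ≡ 28·46 ≡ 16.
  x = λ² - 26 - 26 = 256 - 52 ≡ 45; y = λ·(26 - 45) - 34 ≡ 33. → (45, 33)
add Q: (45, 33) + (26, 34). λ = (34 - 33)/(26 - 45) ≡ 1/34 mod 53. 34⁻¹ ≡ 39 (mod 53), so λ ≡ 39.
  x = λ² - 45 - 26 = 1521 - 71 ≡ 19; y = λ·(45 - 19) - 33 ≡ 27. → (19, 27)
double: tangent at (19, 27): λ = (3·19² + 14)/(2·27) ≡ 37/1. 1⁻¹ ≡ 1 (mod 53), so λ ≡ 37·1 ≡ 37.
  x = λ² - 19 - 19 = 1369 - 38 ≡ 6; y = λ·(19 - 6) - 27 ≡ 30. → (6, 30)
add Q: (6, 30) + (26, 34). λ = (34 - 30)/(26 - 6) ≡ 4/20 mod 53. 20⁻¹ ≡ 8 (mod 53), so λ ≡ 32.
  x = λ² - 6 - 26 = 1024 - 32 ≡ 38; y = λ·(6 - 38) - 30 ≡ 6. → (38, 6)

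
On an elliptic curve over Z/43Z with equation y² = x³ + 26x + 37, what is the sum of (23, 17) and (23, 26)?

O

The two points share x = 23 and their y-coordinates satisfy 17 + 26 ≡ 0 (mod 43), so they are inverses. Their sum is O.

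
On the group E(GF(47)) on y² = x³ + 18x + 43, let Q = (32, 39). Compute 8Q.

(11, 16)

Repeated addition: build up to 8Q.
2Q: tangent at (32, 39): λ = (3·32² + 18)/(2·39) ≡ 35/31. 31⁻¹ ≡ 44 (mod 47), so λ ≡ 35·44 ≡ 36.
  x = λ² - 32 - 32 = 1296 - 64 ≡ 10; y = λ·(32 - 10) - 39 ≡ 1. → (10, 1)
3Q: (10, 1) + (32, 39). λ = (39 - 1)/(32 - 10) ≡ 38/22 mod 47. 22⁻¹ ≡ 15 (mod 47) since 22·15 = 330 ≡ 1, so λ ≡ 6.
  x = λ² - 10 - 32 = 36 - 42 ≡ 41; y = λ·(10 - 41) - 1 ≡ 1. → (41, 1)
4Q: (41, 1) + (32, 39). λ = (39 - 1)/(32 - 41) ≡ 38/38 mod 47. 38⁻¹ ≡ 26 (mod 47), so λ ≡ 1.
  x = λ² - 41 - 32 = 1 - 73 ≡ 22; y = λ·(41 - 22) - 1 ≡ 18. → (22, 18)
5Q: (22, 18) + (32, 39). λ = (39 - 18)/(32 - 22) ≡ 21/10 mod 47. 10⁻¹ ≡ 33 (mod 47), so λ ≡ 35.
  x = λ² - 22 - 32 = 1225 - 54 ≡ 43; y = λ·(22 - 43) - 18 ≡ 46. → (43, 46)
6Q: (43, 46) + (32, 39). λ = (39 - 46)/(32 - 43) ≡ 40/36 mod 47. 36⁻¹ ≡ 17 (mod 47), so λ ≡ 22.
  x = λ² - 43 - 32 = 484 - 75 ≡ 33; y = λ·(43 - 33) - 46 ≡ 33. → (33, 33)
7Q: (33, 33) + (32, 39). λ = (39 - 33)/(32 - 33) ≡ 6/46 mod 47. 46⁻¹ ≡ 46 (mod 47) since 46·46 = 2116 ≡ 1, so λ ≡ 41.
  x = λ² - 33 - 32 = 1681 - 65 ≡ 18; y = λ·(33 - 18) - 33 ≡ 18. → (18, 18)
8Q: (18, 18) + (32, 39). λ = (39 - 18)/(32 - 18) ≡ 21/14 mod 47. 14⁻¹ ≡ 37 (mod 47), so λ ≡ 25.
  x = λ² - 18 - 32 = 625 - 50 ≡ 11; y = λ·(18 - 11) - 18 ≡ 16. → (11, 16)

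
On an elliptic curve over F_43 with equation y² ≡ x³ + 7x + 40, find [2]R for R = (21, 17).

(25, 39)

tangent at (21, 17): λ = (3·21² + 7)/(2·17) ≡ 40/34. 34⁻¹ ≡ 19 (mod 43), so λ ≡ 40·19 ≡ 29.
  x = λ² - 21 - 21 = 841 - 42 ≡ 25; y = λ·(21 - 25) - 17 ≡ 39. → (25, 39)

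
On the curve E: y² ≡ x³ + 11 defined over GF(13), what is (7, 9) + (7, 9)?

(9, 5)

tangent at (7, 9): λ = (3·7² + 0)/(2·9) ≡ 4/5. 5⁻¹ ≡ 8 (mod 13), so λ ≡ 4·8 ≡ 6.
  x = λ² - 7 - 7 = 36 - 14 ≡ 9; y = λ·(7 - 9) - 9 ≡ 5. → (9, 5)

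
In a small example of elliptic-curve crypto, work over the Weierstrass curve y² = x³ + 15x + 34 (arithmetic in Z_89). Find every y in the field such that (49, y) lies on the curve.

x³ + 15x + 34 = 118418 ≡ 48 (mod 89).
48 is a non-residue mod 89; no y exists.

none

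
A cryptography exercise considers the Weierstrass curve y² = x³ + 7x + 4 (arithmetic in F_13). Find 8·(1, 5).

Write P = (1, 5).
Repeated addition: build up to 8P.
2P: tangent at (1, 5): λ = (3·1² + 7)/(2·5) ≡ 10/10. 10⁻¹ ≡ 4 (mod 13), so λ ≡ 10·4 ≡ 1.
  x = λ² - 1 - 1 = 1 - 2 ≡ 12; y = λ·(1 - 12) - 5 ≡ 10. → (12, 10)
3P: (12, 10) + (1, 5). λ = (5 - 10)/(1 - 12) ≡ 8/2 mod 13. 2⁻¹ ≡ 7 (mod 13), so λ ≡ 4.
  x = λ² - 12 - 1 = 16 - 13 ≡ 3; y = λ·(12 - 3) - 10 ≡ 0. → (3, 0)
4P: (3, 0) + (1, 5). λ = (5 - 0)/(1 - 3) ≡ 5/11 mod 13. 11⁻¹ ≡ 6 (mod 13), so λ ≡ 4.
  x = λ² - 3 - 1 = 16 - 4 ≡ 12; y = λ·(3 - 12) - 0 ≡ 3. → (12, 3)
5P: (12, 3) + (1, 5). λ = (5 - 3)/(1 - 12) ≡ 2/2 mod 13. 2⁻¹ ≡ 7 (mod 13), so λ ≡ 1.
  x = λ² - 12 - 1 = 1 - 13 ≡ 1; y = λ·(12 - 1) - 3 ≡ 8. → (1, 8)
6P: (1, 8) + (1, 5): same x and y₁ ≡ -y₂, so the sum is the point at infinity.
7P: the point at infinity + (1, 5) = (1, 5) (identity).
8P: tangent at (1, 5): λ = (3·1² + 7)/(2·5) ≡ 10/10. 10⁻¹ ≡ 4 (mod 13), so λ ≡ 10·4 ≡ 1.
  x = λ² - 1 - 1 = 1 - 2 ≡ 12; y = λ·(1 - 12) - 5 ≡ 10. → (12, 10)

(12, 10)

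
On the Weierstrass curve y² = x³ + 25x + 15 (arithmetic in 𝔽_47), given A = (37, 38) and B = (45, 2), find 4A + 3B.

First 4A:
Double-and-add on 4 = (100)₂. Start with A = (37, 38) for the leading 1-bit.
double: tangent at (37, 38): λ = (3·37² + 25)/(2·38) ≡ 43/29. 29⁻¹ ≡ 13 (mod 47), so λ ≡ 43·13 ≡ 42.
  x = λ² - 37 - 37 = 1764 - 74 ≡ 45; y = λ·(37 - 45) - 38 ≡ 2. → (45, 2)
double: tangent at (45, 2): λ = (3·45² + 25)/(2·2) ≡ 37/4. 4⁻¹ ≡ 12 (mod 47) since 4·12 = 48 ≡ 1, so λ ≡ 37·12 ≡ 21.
  x = λ² - 45 - 45 = 441 - 90 ≡ 22; y = λ·(45 - 22) - 2 ≡ 11. → (22, 11)
4A = (22, 11).
Next 3B:
Repeated addition: build up to 3B.
2B: tangent at (45, 2): λ = (3·45² + 25)/(2·2) ≡ 37/4. 4⁻¹ ≡ 12 (mod 47) since 4·12 = 48 ≡ 1, so λ ≡ 37·12 ≡ 21.
  x = λ² - 45 - 45 = 441 - 90 ≡ 22; y = λ·(45 - 22) - 2 ≡ 11. → (22, 11)
3B: (22, 11) + (45, 2). λ = (2 - 11)/(45 - 22) ≡ 38/23 mod 47. 23⁻¹ ≡ 45 (mod 47), so λ ≡ 18.
  x = λ² - 22 - 45 = 324 - 67 ≡ 22; y = λ·(22 - 22) - 11 ≡ 36. → (22, 36)
3B = (22, 36).
Finally 4A + 3B:
(22, 11) + (22, 36): same x and y₁ ≡ -y₂, so the sum is O.

O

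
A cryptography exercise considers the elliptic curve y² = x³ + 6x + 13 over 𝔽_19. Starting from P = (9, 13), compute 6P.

Repeated addition: build up to 6P.
2P: tangent at (9, 13): λ = (3·9² + 6)/(2·13) ≡ 2/7. 7⁻¹ ≡ 11 (mod 19) since 7·11 = 77 ≡ 1, so λ ≡ 2·11 ≡ 3.
  x = λ² - 9 - 9 = 9 - 18 ≡ 10; y = λ·(9 - 10) - 13 ≡ 3. → (10, 3)
3P: (10, 3) + (9, 13). λ = (13 - 3)/(9 - 10) ≡ 10/18 mod 19. 18⁻¹ ≡ 18 (mod 19) since 18·18 = 324 ≡ 1, so λ ≡ 9.
  x = λ² - 10 - 9 = 81 - 19 ≡ 5; y = λ·(10 - 5) - 3 ≡ 4. → (5, 4)
4P: (5, 4) + (9, 13). λ = (13 - 4)/(9 - 5) ≡ 9/4 mod 19. 4⁻¹ ≡ 5 (mod 19), so λ ≡ 7.
  x = λ² - 5 - 9 = 49 - 14 ≡ 16; y = λ·(5 - 16) - 4 ≡ 14. → (16, 14)
5P: (16, 14) + (9, 13). λ = (13 - 14)/(9 - 16) ≡ 18/12 mod 19. 12⁻¹ ≡ 8 (mod 19), so λ ≡ 11.
  x = λ² - 16 - 9 = 121 - 25 ≡ 1; y = λ·(16 - 1) - 14 ≡ 18. → (1, 18)
6P: (1, 18) + (9, 13). λ = (13 - 18)/(9 - 1) ≡ 14/8 mod 19. 8⁻¹ ≡ 12 (mod 19), so λ ≡ 16.
  x = λ² - 1 - 9 = 256 - 10 ≡ 18; y = λ·(1 - 18) - 18 ≡ 14. → (18, 14)

(18, 14)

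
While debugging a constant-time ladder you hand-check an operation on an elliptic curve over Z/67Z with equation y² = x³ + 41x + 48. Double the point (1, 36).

(54, 47)

tangent at (1, 36): λ = (3·1² + 41)/(2·36) ≡ 44/5. 5⁻¹ ≡ 27 (mod 67), so λ ≡ 44·27 ≡ 49.
  x = λ² - 1 - 1 = 2401 - 2 ≡ 54; y = λ·(1 - 54) - 36 ≡ 47. → (54, 47)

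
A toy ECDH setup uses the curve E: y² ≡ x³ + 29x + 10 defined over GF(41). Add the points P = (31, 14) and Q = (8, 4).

(31, 14) + (8, 4). λ = (4 - 14)/(8 - 31) ≡ 31/18 mod 41. 18⁻¹ ≡ 16 (mod 41) since 18·16 = 288 ≡ 1, so λ ≡ 4.
  x = λ² - 31 - 8 = 16 - 39 ≡ 18; y = λ·(31 - 18) - 14 ≡ 38. → (18, 38)

(18, 38)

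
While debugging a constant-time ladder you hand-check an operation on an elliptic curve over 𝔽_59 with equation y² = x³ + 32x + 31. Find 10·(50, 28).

Write Q = (50, 28).
Double-and-add on 10 = (1010)₂. Start with Q = (50, 28) for the leading 1-bit.
double: tangent at (50, 28): λ = (3·50² + 32)/(2·28) ≡ 39/56. 56⁻¹ ≡ 39 (mod 59), so λ ≡ 39·39 ≡ 46.
  x = λ² - 50 - 50 = 2116 - 100 ≡ 10; y = λ·(50 - 10) - 28 ≡ 42. → (10, 42)
double: tangent at (10, 42): λ = (3·10² + 32)/(2·42) ≡ 37/25. 25⁻¹ ≡ 26 (mod 59), so λ ≡ 37·26 ≡ 18.
  x = λ² - 10 - 10 = 324 - 20 ≡ 9; y = λ·(10 - 9) - 42 ≡ 35. → (9, 35)
add Q: (9, 35) + (50, 28). λ = (28 - 35)/(50 - 9) ≡ 52/41 mod 59. 41⁻¹ ≡ 36 (mod 59) since 41·36 = 1476 ≡ 1, so λ ≡ 43.
  x = λ² - 9 - 50 = 1849 - 59 ≡ 20; y = λ·(9 - 20) - 35 ≡ 23. → (20, 23)
double: tangent at (20, 23): λ = (3·20² + 32)/(2·23) ≡ 52/46. 46⁻¹ ≡ 9 (mod 59) since 46·9 = 414 ≡ 1, so λ ≡ 52·9 ≡ 55.
  x = λ² - 20 - 20 = 3025 - 40 ≡ 35; y = λ·(20 - 35) - 23 ≡ 37. → (35, 37)

(35, 37)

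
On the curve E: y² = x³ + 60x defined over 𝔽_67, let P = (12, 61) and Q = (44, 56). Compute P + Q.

(37, 12)

(12, 61) + (44, 56). λ = (56 - 61)/(44 - 12) ≡ 62/32 mod 67. 32⁻¹ ≡ 44 (mod 67), so λ ≡ 48.
  x = λ² - 12 - 44 = 2304 - 56 ≡ 37; y = λ·(12 - 37) - 61 ≡ 12. → (37, 12)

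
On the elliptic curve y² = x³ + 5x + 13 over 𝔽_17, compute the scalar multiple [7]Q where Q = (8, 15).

(8, 2)

Repeated addition: build up to 7Q.
2Q: tangent at (8, 15): λ = (3·8² + 5)/(2·15) ≡ 10/13. 13⁻¹ ≡ 4 (mod 17), so λ ≡ 10·4 ≡ 6.
  x = λ² - 8 - 8 = 36 - 16 ≡ 3; y = λ·(8 - 3) - 15 ≡ 15. → (3, 15)
3Q: (3, 15) + (8, 15). λ = (15 - 15)/(8 - 3) ≡ 0/5 mod 17. 5⁻¹ ≡ 7 (mod 17), so λ ≡ 0.
  x = λ² - 3 - 8 = 0 - 11 ≡ 6; y = λ·(3 - 6) - 15 ≡ 2. → (6, 2)
4Q: (6, 2) + (8, 15). λ = (15 - 2)/(8 - 6) ≡ 13/2 mod 17. 2⁻¹ ≡ 9 (mod 17) since 2·9 = 18 ≡ 1, so λ ≡ 15.
  x = λ² - 6 - 8 = 225 - 14 ≡ 7; y = λ·(6 - 7) - 2 ≡ 0. → (7, 0)
5Q: (7, 0) + (8, 15). λ = (15 - 0)/(8 - 7) ≡ 15/1 mod 17. 1⁻¹ ≡ 1 (mod 17), so λ ≡ 15.
  x = λ² - 7 - 8 = 225 - 15 ≡ 6; y = λ·(7 - 6) - 0 ≡ 15. → (6, 15)
6Q: (6, 15) + (8, 15). λ = (15 - 15)/(8 - 6) ≡ 0/2 mod 17. 2⁻¹ ≡ 9 (mod 17), so λ ≡ 0.
  x = λ² - 6 - 8 = 0 - 14 ≡ 3; y = λ·(6 - 3) - 15 ≡ 2. → (3, 2)
7Q: (3, 2) + (8, 15). λ = (15 - 2)/(8 - 3) ≡ 13/5 mod 17. 5⁻¹ ≡ 7 (mod 17), so λ ≡ 6.
  x = λ² - 3 - 8 = 36 - 11 ≡ 8; y = λ·(3 - 8) - 2 ≡ 2. → (8, 2)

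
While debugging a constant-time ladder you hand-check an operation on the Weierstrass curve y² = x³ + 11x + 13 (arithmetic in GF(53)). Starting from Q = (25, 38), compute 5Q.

(0, 38)

Double-and-add on 5 = (101)₂. Start with Q = (25, 38) for the leading 1-bit.
double: tangent at (25, 38): λ = (3·25² + 11)/(2·38) ≡ 31/23. 23⁻¹ ≡ 30 (mod 53) since 23·30 = 690 ≡ 1, so λ ≡ 31·30 ≡ 29.
  x = λ² - 25 - 25 = 841 - 50 ≡ 49; y = λ·(25 - 49) - 38 ≡ 8. → (49, 8)
double: tangent at (49, 8): λ = (3·49² + 11)/(2·8) ≡ 6/16. 16⁻¹ ≡ 10 (mod 53) since 16·10 = 160 ≡ 1, so λ ≡ 6·10 ≡ 7.
  x = λ² - 49 - 49 = 49 - 98 ≡ 4; y = λ·(49 - 4) - 8 ≡ 42. → (4, 42)
add Q: (4, 42) + (25, 38). λ = (38 - 42)/(25 - 4) ≡ 49/21 mod 53. 21⁻¹ ≡ 48 (mod 53), so λ ≡ 20.
  x = λ² - 4 - 25 = 400 - 29 ≡ 0; y = λ·(4 - 0) - 42 ≡ 38. → (0, 38)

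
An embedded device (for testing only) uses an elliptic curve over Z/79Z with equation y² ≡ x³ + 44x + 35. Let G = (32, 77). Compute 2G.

tangent at (32, 77): λ = (3·32² + 44)/(2·77) ≡ 35/75. 75⁻¹ ≡ 59 (mod 79) since 75·59 = 4425 ≡ 1, so λ ≡ 35·59 ≡ 11.
  x = λ² - 32 - 32 = 121 - 64 ≡ 57; y = λ·(32 - 57) - 77 ≡ 43. → (57, 43)

(57, 43)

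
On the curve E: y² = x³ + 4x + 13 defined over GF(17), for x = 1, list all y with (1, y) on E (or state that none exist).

1, 16

x³ + 4x + 13 = 18 ≡ 1 (mod 17).
Square roots of 1 mod 17: 1 and 16 (since 1² = 1 ≡ 1).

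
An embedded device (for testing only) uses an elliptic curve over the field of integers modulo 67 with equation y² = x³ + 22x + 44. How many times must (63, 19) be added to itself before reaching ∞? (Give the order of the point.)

4

2P: tangent at (63, 19): λ = (3·63² + 22)/(2·19) ≡ 3/38. 38⁻¹ ≡ 30 (mod 67), so λ ≡ 3·30 ≡ 23.
  x = λ² - 63 - 63 = 529 - 126 ≡ 1; y = λ·(63 - 1) - 19 ≡ 0. → (1, 0)
3P: (1, 0) + (63, 19). λ = (19 - 0)/(63 - 1) ≡ 19/62 mod 67. 62⁻¹ ≡ 40 (mod 67), so λ ≡ 23.
  x = λ² - 1 - 63 = 529 - 64 ≡ 63; y = λ·(1 - 63) - 0 ≡ 48. → (63, 48)
4P: (63, 48) + (63, 19): same x and y₁ ≡ -y₂, so the sum is ∞.
4P = ∞, so the order is 4.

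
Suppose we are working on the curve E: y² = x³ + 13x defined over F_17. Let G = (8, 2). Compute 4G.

O

Double-and-add on 4 = (100)₂. Start with G = (8, 2) for the leading 1-bit.
double: tangent at (8, 2): λ = (3·8² + 13)/(2·2) ≡ 1/4. 4⁻¹ ≡ 13 (mod 17), so λ ≡ 1·13 ≡ 13.
  x = λ² - 8 - 8 = 169 - 16 ≡ 0; y = λ·(8 - 0) - 2 ≡ 0. → (0, 0)
double: (0, 0) + (0, 0): same x and y₁ ≡ -y₂, so the sum is O.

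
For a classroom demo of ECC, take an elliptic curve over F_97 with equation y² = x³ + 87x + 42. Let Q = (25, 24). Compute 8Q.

Double-and-add on 8 = (1000)₂. Start with Q = (25, 24) for the leading 1-bit.
double: tangent at (25, 24): λ = (3·25² + 87)/(2·24) ≡ 22/48. 48⁻¹ ≡ 95 (mod 97) since 48·95 = 4560 ≡ 1, so λ ≡ 22·95 ≡ 53.
  x = λ² - 25 - 25 = 2809 - 50 ≡ 43; y = λ·(25 - 43) - 24 ≡ 89. → (43, 89)
double: tangent at (43, 89): λ = (3·43² + 87)/(2·89) ≡ 8/81. 81⁻¹ ≡ 6 (mod 97) since 81·6 = 486 ≡ 1, so λ ≡ 8·6 ≡ 48.
  x = λ² - 43 - 43 = 2304 - 86 ≡ 84; y = λ·(43 - 84) - 89 ≡ 77. → (84, 77)
double: tangent at (84, 77): λ = (3·84² + 87)/(2·77) ≡ 12/57. 57⁻¹ ≡ 80 (mod 97), so λ ≡ 12·80 ≡ 87.
  x = λ² - 84 - 84 = 7569 - 168 ≡ 29; y = λ·(84 - 29) - 77 ≡ 52. → (29, 52)

(29, 52)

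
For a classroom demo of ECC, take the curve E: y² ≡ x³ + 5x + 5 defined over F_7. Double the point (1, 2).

tangent at (1, 2): λ = (3·1² + 5)/(2·2) ≡ 1/4. 4⁻¹ ≡ 2 (mod 7) since 4·2 = 8 ≡ 1, so λ ≡ 1·2 ≡ 2.
  x = λ² - 1 - 1 = 4 - 2 ≡ 2; y = λ·(1 - 2) - 2 ≡ 3. → (2, 3)

(2, 3)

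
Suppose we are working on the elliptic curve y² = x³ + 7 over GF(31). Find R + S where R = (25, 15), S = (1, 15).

(5, 16)

(25, 15) + (1, 15). λ = (15 - 15)/(1 - 25) ≡ 0/7 mod 31. 7⁻¹ ≡ 9 (mod 31), so λ ≡ 0.
  x = λ² - 25 - 1 = 0 - 26 ≡ 5; y = λ·(25 - 5) - 15 ≡ 16. → (5, 16)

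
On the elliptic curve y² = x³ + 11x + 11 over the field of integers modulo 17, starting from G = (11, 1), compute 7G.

(14, 11)

Repeated addition: build up to 7G.
2G: tangent at (11, 1): λ = (3·11² + 11)/(2·1) ≡ 0/2. 2⁻¹ ≡ 9 (mod 17), so λ ≡ 0·9 ≡ 0.
  x = λ² - 11 - 11 = 0 - 22 ≡ 12; y = λ·(11 - 12) - 1 ≡ 16. → (12, 16)
3G: (12, 16) + (11, 1). λ = (1 - 16)/(11 - 12) ≡ 2/16 mod 17. 16⁻¹ ≡ 16 (mod 17), so λ ≡ 15.
  x = λ² - 12 - 11 = 225 - 23 ≡ 15; y = λ·(12 - 15) - 16 ≡ 7. → (15, 7)
4G: (15, 7) + (11, 1). λ = (1 - 7)/(11 - 15) ≡ 11/13 mod 17. 13⁻¹ ≡ 4 (mod 17) since 13·4 = 52 ≡ 1, so λ ≡ 10.
  x = λ² - 15 - 11 = 100 - 26 ≡ 6; y = λ·(15 - 6) - 7 ≡ 15. → (6, 15)
5G: (6, 15) + (11, 1). λ = (1 - 15)/(11 - 6) ≡ 3/5 mod 17. 5⁻¹ ≡ 7 (mod 17) since 5·7 = 35 ≡ 1, so λ ≡ 4.
  x = λ² - 6 - 11 = 16 - 17 ≡ 16; y = λ·(6 - 16) - 15 ≡ 13. → (16, 13)
6G: (16, 13) + (11, 1). λ = (1 - 13)/(11 - 16) ≡ 5/12 mod 17. 12⁻¹ ≡ 10 (mod 17), so λ ≡ 16.
  x = λ² - 16 - 11 = 256 - 27 ≡ 8; y = λ·(16 - 8) - 13 ≡ 13. → (8, 13)
7G: (8, 13) + (11, 1). λ = (1 - 13)/(11 - 8) ≡ 5/3 mod 17. 3⁻¹ ≡ 6 (mod 17), so λ ≡ 13.
  x = λ² - 8 - 11 = 169 - 19 ≡ 14; y = λ·(8 - 14) - 13 ≡ 11. → (14, 11)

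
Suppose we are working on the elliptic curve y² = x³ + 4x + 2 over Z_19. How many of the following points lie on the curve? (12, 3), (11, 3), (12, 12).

(12, 3): 3² ≡ 9, rhs ≡ 11 → off.
(11, 3): 3² ≡ 9, rhs ≡ 9 → on.
(12, 12): 12² ≡ 11, rhs ≡ 11 → on.

2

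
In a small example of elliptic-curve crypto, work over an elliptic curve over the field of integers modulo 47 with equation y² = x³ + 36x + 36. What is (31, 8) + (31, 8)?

(22, 33)

tangent at (31, 8): λ = (3·31² + 36)/(2·8) ≡ 5/16. 16⁻¹ ≡ 3 (mod 47) since 16·3 = 48 ≡ 1, so λ ≡ 5·3 ≡ 15.
  x = λ² - 31 - 31 = 225 - 62 ≡ 22; y = λ·(31 - 22) - 8 ≡ 33. → (22, 33)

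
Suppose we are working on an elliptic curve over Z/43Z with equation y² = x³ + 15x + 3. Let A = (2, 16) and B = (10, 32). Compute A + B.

(35, 4)

(2, 16) + (10, 32). λ = (32 - 16)/(10 - 2) ≡ 16/8 mod 43. 8⁻¹ ≡ 27 (mod 43) since 8·27 = 216 ≡ 1, so λ ≡ 2.
  x = λ² - 2 - 10 = 4 - 12 ≡ 35; y = λ·(2 - 35) - 16 ≡ 4. → (35, 4)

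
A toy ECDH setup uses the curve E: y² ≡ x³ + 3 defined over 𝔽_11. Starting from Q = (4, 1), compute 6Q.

Repeated addition: build up to 6Q.
2Q: tangent at (4, 1): λ = (3·4² + 0)/(2·1) ≡ 4/2. 2⁻¹ ≡ 6 (mod 11) since 2·6 = 12 ≡ 1, so λ ≡ 4·6 ≡ 2.
  x = λ² - 4 - 4 = 4 - 8 ≡ 7; y = λ·(4 - 7) - 1 ≡ 4. → (7, 4)
3Q: (7, 4) + (4, 1). λ = (1 - 4)/(4 - 7) ≡ 8/8 mod 11. 8⁻¹ ≡ 7 (mod 11) since 8·7 = 56 ≡ 1, so λ ≡ 1.
  x = λ² - 7 - 4 = 1 - 11 ≡ 1; y = λ·(7 - 1) - 4 ≡ 2. → (1, 2)
4Q: (1, 2) + (4, 1). λ = (1 - 2)/(4 - 1) ≡ 10/3 mod 11. 3⁻¹ ≡ 4 (mod 11), so λ ≡ 7.
  x = λ² - 1 - 4 = 49 - 5 ≡ 0; y = λ·(1 - 0) - 2 ≡ 5. → (0, 5)
5Q: (0, 5) + (4, 1). λ = (1 - 5)/(4 - 0) ≡ 7/4 mod 11. 4⁻¹ ≡ 3 (mod 11), so λ ≡ 10.
  x = λ² - 0 - 4 = 100 - 4 ≡ 8; y = λ·(0 - 8) - 5 ≡ 3. → (8, 3)
6Q: (8, 3) + (4, 1). λ = (1 - 3)/(4 - 8) ≡ 9/7 mod 11. 7⁻¹ ≡ 8 (mod 11), so λ ≡ 6.
  x = λ² - 8 - 4 = 36 - 12 ≡ 2; y = λ·(8 - 2) - 3 ≡ 0. → (2, 0)

(2, 0)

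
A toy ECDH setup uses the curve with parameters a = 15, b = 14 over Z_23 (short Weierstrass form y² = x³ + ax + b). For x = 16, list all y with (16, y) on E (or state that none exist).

7, 16

x³ + 15x + 14 = 4350 ≡ 3 (mod 23).
Square roots of 3 mod 23: 7 and 16 (since 7² = 49 ≡ 3).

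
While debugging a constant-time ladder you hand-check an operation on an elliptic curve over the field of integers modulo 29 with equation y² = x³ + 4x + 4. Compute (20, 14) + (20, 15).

The two points share x = 20 and their y-coordinates satisfy 14 + 15 ≡ 0 (mod 29), so they are inverses. Their sum is ∞.

O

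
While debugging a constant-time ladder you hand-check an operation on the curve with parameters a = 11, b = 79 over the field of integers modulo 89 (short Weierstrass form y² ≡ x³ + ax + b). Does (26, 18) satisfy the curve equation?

no

y² = 18² ≡ 57; x³ + 11x + 79 = 17941 ≡ 52 (mod 89). 57 ≠ 52.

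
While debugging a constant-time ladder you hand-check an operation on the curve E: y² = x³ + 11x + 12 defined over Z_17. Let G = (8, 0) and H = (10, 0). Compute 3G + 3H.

First 3G:
Repeated addition: build up to 3G.
2G: (8, 0) + (8, 0): same x and y₁ ≡ -y₂, so the sum is O.
3G: O + (8, 0) = (8, 0) (identity).
3G = (8, 0).
Next 3H:
Repeated addition: build up to 3H.
2H: (10, 0) + (10, 0): same x and y₁ ≡ -y₂, so the sum is O.
3H: O + (10, 0) = (10, 0) (identity).
3H = (10, 0).
Finally 3G + 3H:
(8, 0) + (10, 0). λ = (0 - 0)/(10 - 8) ≡ 0/2 mod 17. 2⁻¹ ≡ 9 (mod 17), so λ ≡ 0.
  x = λ² - 8 - 10 = 0 - 18 ≡ 16; y = λ·(8 - 16) - 0 ≡ 0. → (16, 0)

(16, 0)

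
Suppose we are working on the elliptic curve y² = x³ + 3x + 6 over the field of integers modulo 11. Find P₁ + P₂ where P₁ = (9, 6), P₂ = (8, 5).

(9, 6) + (8, 5). λ = (5 - 6)/(8 - 9) ≡ 10/10 mod 11. 10⁻¹ ≡ 10 (mod 11), so λ ≡ 1.
  x = λ² - 9 - 8 = 1 - 17 ≡ 6; y = λ·(9 - 6) - 6 ≡ 8. → (6, 8)

(6, 8)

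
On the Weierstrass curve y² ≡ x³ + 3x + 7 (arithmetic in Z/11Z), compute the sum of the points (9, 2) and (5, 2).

(9, 2) + (5, 2). λ = (2 - 2)/(5 - 9) ≡ 0/7 mod 11. 7⁻¹ ≡ 8 (mod 11) since 7·8 = 56 ≡ 1, so λ ≡ 0.
  x = λ² - 9 - 5 = 0 - 14 ≡ 8; y = λ·(9 - 8) - 2 ≡ 9. → (8, 9)

(8, 9)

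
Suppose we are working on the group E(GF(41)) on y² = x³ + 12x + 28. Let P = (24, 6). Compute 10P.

(9, 2)

Repeated addition: build up to 10P.
2P: tangent at (24, 6): λ = (3·24² + 12)/(2·6) ≡ 18/12. 12⁻¹ ≡ 24 (mod 41), so λ ≡ 18·24 ≡ 22.
  x = λ² - 24 - 24 = 484 - 48 ≡ 26; y = λ·(24 - 26) - 6 ≡ 32. → (26, 32)
3P: (26, 32) + (24, 6). λ = (6 - 32)/(24 - 26) ≡ 15/39 mod 41. 39⁻¹ ≡ 20 (mod 41) since 39·20 = 780 ≡ 1, so λ ≡ 13.
  x = λ² - 26 - 24 = 169 - 50 ≡ 37; y = λ·(26 - 37) - 32 ≡ 30. → (37, 30)
4P: (37, 30) + (24, 6). λ = (6 - 30)/(24 - 37) ≡ 17/28 mod 41. 28⁻¹ ≡ 22 (mod 41), so λ ≡ 5.
  x = λ² - 37 - 24 = 25 - 61 ≡ 5; y = λ·(37 - 5) - 30 ≡ 7. → (5, 7)
5P: (5, 7) + (24, 6). λ = (6 - 7)/(24 - 5) ≡ 40/19 mod 41. 19⁻¹ ≡ 13 (mod 41), so λ ≡ 28.
  x = λ² - 5 - 24 = 784 - 29 ≡ 17; y = λ·(5 - 17) - 7 ≡ 26. → (17, 26)
6P: (17, 26) + (24, 6). λ = (6 - 26)/(24 - 17) ≡ 21/7 mod 41. 7⁻¹ ≡ 6 (mod 41), so λ ≡ 3.
  x = λ² - 17 - 24 = 9 - 41 ≡ 9; y = λ·(17 - 9) - 26 ≡ 39. → (9, 39)
7P: (9, 39) + (24, 6). λ = (6 - 39)/(24 - 9) ≡ 8/15 mod 41. 15⁻¹ ≡ 11 (mod 41), so λ ≡ 6.
  x = λ² - 9 - 24 = 36 - 33 ≡ 3; y = λ·(9 - 3) - 39 ≡ 38. → (3, 38)
8P: (3, 38) + (24, 6). λ = (6 - 38)/(24 - 3) ≡ 9/21 mod 41. 21⁻¹ ≡ 2 (mod 41), so λ ≡ 18.
  x = λ² - 3 - 24 = 324 - 27 ≡ 10; y = λ·(3 - 10) - 38 ≡ 0. → (10, 0)
9P: (10, 0) + (24, 6). λ = (6 - 0)/(24 - 10) ≡ 6/14 mod 41. 14⁻¹ ≡ 3 (mod 41), so λ ≡ 18.
  x = λ² - 10 - 24 = 324 - 34 ≡ 3; y = λ·(10 - 3) - 0 ≡ 3. → (3, 3)
10P: (3, 3) + (24, 6). λ = (6 - 3)/(24 - 3) ≡ 3/21 mod 41. 21⁻¹ ≡ 2 (mod 41), so λ ≡ 6.
  x = λ² - 3 - 24 = 36 - 27 ≡ 9; y = λ·(3 - 9) - 3 ≡ 2. → (9, 2)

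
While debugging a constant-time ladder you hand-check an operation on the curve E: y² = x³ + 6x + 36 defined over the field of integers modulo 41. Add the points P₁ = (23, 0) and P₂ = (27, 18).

(1, 17)

(23, 0) + (27, 18). λ = (18 - 0)/(27 - 23) ≡ 18/4 mod 41. 4⁻¹ ≡ 31 (mod 41) since 4·31 = 124 ≡ 1, so λ ≡ 25.
  x = λ² - 23 - 27 = 625 - 50 ≡ 1; y = λ·(23 - 1) - 0 ≡ 17. → (1, 17)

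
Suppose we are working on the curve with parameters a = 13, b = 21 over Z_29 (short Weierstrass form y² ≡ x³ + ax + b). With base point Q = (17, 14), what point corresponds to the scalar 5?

Double-and-add on 5 = (101)₂. Start with Q = (17, 14) for the leading 1-bit.
double: tangent at (17, 14): λ = (3·17² + 13)/(2·14) ≡ 10/28. 28⁻¹ ≡ 28 (mod 29) since 28·28 = 784 ≡ 1, so λ ≡ 10·28 ≡ 19.
  x = λ² - 17 - 17 = 361 - 34 ≡ 8; y = λ·(17 - 8) - 14 ≡ 12. → (8, 12)
double: tangent at (8, 12): λ = (3·8² + 13)/(2·12) ≡ 2/24. 24⁻¹ ≡ 23 (mod 29) since 24·23 = 552 ≡ 1, so λ ≡ 2·23 ≡ 17.
  x = λ² - 8 - 8 = 289 - 16 ≡ 12; y = λ·(8 - 12) - 12 ≡ 7. → (12, 7)
add Q: (12, 7) + (17, 14). λ = (14 - 7)/(17 - 12) ≡ 7/5 mod 29. 5⁻¹ ≡ 6 (mod 29) since 5·6 = 30 ≡ 1, so λ ≡ 13.
  x = λ² - 12 - 17 = 169 - 29 ≡ 24; y = λ·(12 - 24) - 7 ≡ 11. → (24, 11)

(24, 11)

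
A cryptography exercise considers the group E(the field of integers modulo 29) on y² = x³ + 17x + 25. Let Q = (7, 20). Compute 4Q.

Repeated addition: build up to 4Q.
2Q: tangent at (7, 20): λ = (3·7² + 17)/(2·20) ≡ 19/11. 11⁻¹ ≡ 8 (mod 29), so λ ≡ 19·8 ≡ 7.
  x = λ² - 7 - 7 = 49 - 14 ≡ 6; y = λ·(7 - 6) - 20 ≡ 16. → (6, 16)
3Q: (6, 16) + (7, 20). λ = (20 - 16)/(7 - 6) ≡ 4/1 mod 29. 1⁻¹ ≡ 1 (mod 29), so λ ≡ 4.
  x = λ² - 6 - 7 = 16 - 13 ≡ 3; y = λ·(6 - 3) - 16 ≡ 25. → (3, 25)
4Q: (3, 25) + (7, 20). λ = (20 - 25)/(7 - 3) ≡ 24/4 mod 29. 4⁻¹ ≡ 22 (mod 29) since 4·22 = 88 ≡ 1, so λ ≡ 6.
  x = λ² - 3 - 7 = 36 - 10 ≡ 26; y = λ·(3 - 26) - 25 ≡ 11. → (26, 11)

(26, 11)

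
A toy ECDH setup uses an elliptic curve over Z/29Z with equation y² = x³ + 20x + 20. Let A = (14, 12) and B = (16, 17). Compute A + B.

(27, 28)

(14, 12) + (16, 17). λ = (17 - 12)/(16 - 14) ≡ 5/2 mod 29. 2⁻¹ ≡ 15 (mod 29) since 2·15 = 30 ≡ 1, so λ ≡ 17.
  x = λ² - 14 - 16 = 289 - 30 ≡ 27; y = λ·(14 - 27) - 12 ≡ 28. → (27, 28)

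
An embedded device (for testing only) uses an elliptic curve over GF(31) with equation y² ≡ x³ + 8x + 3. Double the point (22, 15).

tangent at (22, 15): λ = (3·22² + 8)/(2·15) ≡ 3/30. 30⁻¹ ≡ 30 (mod 31), so λ ≡ 3·30 ≡ 28.
  x = λ² - 22 - 22 = 784 - 44 ≡ 27; y = λ·(22 - 27) - 15 ≡ 0. → (27, 0)

(27, 0)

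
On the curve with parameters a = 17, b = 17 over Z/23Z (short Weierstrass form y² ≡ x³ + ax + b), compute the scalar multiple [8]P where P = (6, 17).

Repeated addition: build up to 8P.
2P: tangent at (6, 17): λ = (3·6² + 17)/(2·17) ≡ 10/11. 11⁻¹ ≡ 21 (mod 23) since 11·21 = 231 ≡ 1, so λ ≡ 10·21 ≡ 3.
  x = λ² - 6 - 6 = 9 - 12 ≡ 20; y = λ·(6 - 20) - 17 ≡ 10. → (20, 10)
3P: (20, 10) + (6, 17). λ = (17 - 10)/(6 - 20) ≡ 7/9 mod 23. 9⁻¹ ≡ 18 (mod 23) since 9·18 = 162 ≡ 1, so λ ≡ 11.
  x = λ² - 20 - 6 = 121 - 26 ≡ 3; y = λ·(20 - 3) - 10 ≡ 16. → (3, 16)
4P: (3, 16) + (6, 17). λ = (17 - 16)/(6 - 3) ≡ 1/3 mod 23. 3⁻¹ ≡ 8 (mod 23) since 3·8 = 24 ≡ 1, so λ ≡ 8.
  x = λ² - 3 - 6 = 64 - 9 ≡ 9; y = λ·(3 - 9) - 16 ≡ 5. → (9, 5)
5P: (9, 5) + (6, 17). λ = (17 - 5)/(6 - 9) ≡ 12/20 mod 23. 20⁻¹ ≡ 15 (mod 23), so λ ≡ 19.
  x = λ² - 9 - 6 = 361 - 15 ≡ 1; y = λ·(9 - 1) - 5 ≡ 9. → (1, 9)
6P: (1, 9) + (6, 17). λ = (17 - 9)/(6 - 1) ≡ 8/5 mod 23. 5⁻¹ ≡ 14 (mod 23), so λ ≡ 20.
  x = λ² - 1 - 6 = 400 - 7 ≡ 2; y = λ·(1 - 2) - 9 ≡ 17. → (2, 17)
7P: (2, 17) + (6, 17). λ = (17 - 17)/(6 - 2) ≡ 0/4 mod 23. 4⁻¹ ≡ 6 (mod 23), so λ ≡ 0.
  x = λ² - 2 - 6 = 0 - 8 ≡ 15; y = λ·(2 - 15) - 17 ≡ 6. → (15, 6)
8P: (15, 6) + (6, 17). λ = (17 - 6)/(6 - 15) ≡ 11/14 mod 23. 14⁻¹ ≡ 5 (mod 23) since 14·5 = 70 ≡ 1, so λ ≡ 9.
  x = λ² - 15 - 6 = 81 - 21 ≡ 14; y = λ·(15 - 14) - 6 ≡ 3. → (14, 3)

(14, 3)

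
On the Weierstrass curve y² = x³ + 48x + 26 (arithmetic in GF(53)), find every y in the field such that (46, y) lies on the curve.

x³ + 48x + 26 = 99570 ≡ 36 (mod 53).
Square roots of 36 mod 53: 6 and 47 (since 6² = 36 ≡ 36).

6, 47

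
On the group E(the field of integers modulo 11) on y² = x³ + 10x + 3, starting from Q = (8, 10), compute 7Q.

Double-and-add on 7 = (111)₂. Start with Q = (8, 10) for the leading 1-bit.
double: tangent at (8, 10): λ = (3·8² + 10)/(2·10) ≡ 4/9. 9⁻¹ ≡ 5 (mod 11) since 9·5 = 45 ≡ 1, so λ ≡ 4·5 ≡ 9.
  x = λ² - 8 - 8 = 81 - 16 ≡ 10; y = λ·(8 - 10) - 10 ≡ 5. → (10, 5)
add Q: (10, 5) + (8, 10). λ = (10 - 5)/(8 - 10) ≡ 5/9 mod 11. 9⁻¹ ≡ 5 (mod 11), so λ ≡ 3.
  x = λ² - 10 - 8 = 9 - 18 ≡ 2; y = λ·(10 - 2) - 5 ≡ 8. → (2, 8)
double: tangent at (2, 8): λ = (3·2² + 10)/(2·8) ≡ 0/5. 5⁻¹ ≡ 9 (mod 11), so λ ≡ 0·9 ≡ 0.
  x = λ² - 2 - 2 = 0 - 4 ≡ 7; y = λ·(2 - 7) - 8 ≡ 3. → (7, 3)
add Q: (7, 3) + (8, 10). λ = (10 - 3)/(8 - 7) ≡ 7/1 mod 11. 1⁻¹ ≡ 1 (mod 11) since 1·1 = 1 ≡ 1, so λ ≡ 7.
  x = λ² - 7 - 8 = 49 - 15 ≡ 1; y = λ·(7 - 1) - 3 ≡ 6. → (1, 6)

(1, 6)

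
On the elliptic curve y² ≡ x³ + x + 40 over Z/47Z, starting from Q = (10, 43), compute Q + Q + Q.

(42, 2)

Repeated addition: build up to 3Q.
2Q: tangent at (10, 43): λ = (3·10² + 1)/(2·43) ≡ 19/39. 39⁻¹ ≡ 41 (mod 47) since 39·41 = 1599 ≡ 1, so λ ≡ 19·41 ≡ 27.
  x = λ² - 10 - 10 = 729 - 20 ≡ 4; y = λ·(10 - 4) - 43 ≡ 25. → (4, 25)
3Q: (4, 25) + (10, 43). λ = (43 - 25)/(10 - 4) ≡ 18/6 mod 47. 6⁻¹ ≡ 8 (mod 47), so λ ≡ 3.
  x = λ² - 4 - 10 = 9 - 14 ≡ 42; y = λ·(4 - 42) - 25 ≡ 2. → (42, 2)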